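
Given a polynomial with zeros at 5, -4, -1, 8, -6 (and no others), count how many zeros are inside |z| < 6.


Step 1: Check each root:
  z = 5: |5| = 5 < 6
  z = -4: |-4| = 4 < 6
  z = -1: |-1| = 1 < 6
  z = 8: |8| = 8 >= 6
  z = -6: |-6| = 6 >= 6
Step 2: Count = 3

3


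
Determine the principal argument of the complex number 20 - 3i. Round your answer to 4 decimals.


Step 1: z = 20 - 3i
Step 2: arg(z) = atan2(-3, 20)
Step 3: arg(z) = -0.1489

-0.1489


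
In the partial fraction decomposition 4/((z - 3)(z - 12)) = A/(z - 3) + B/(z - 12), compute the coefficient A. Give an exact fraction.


Step 1: Multiply both sides by (z - 3) and set z = 3
Step 2: A = 4 / (3 - 12)
Step 3: A = 4 / (-9)
Step 4: A = -4/9

-4/9


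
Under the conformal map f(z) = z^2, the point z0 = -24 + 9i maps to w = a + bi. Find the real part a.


Step 1: z0 = -24 + 9i
Step 2: z0^2 = (-24)^2 - 9^2 - 432i
Step 3: real part = 576 - 81 = 495

495


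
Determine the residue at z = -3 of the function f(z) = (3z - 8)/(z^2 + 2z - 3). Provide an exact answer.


Step 1: Q(z) = z^2 + 2z - 3 = (z + 3)(z - 1)
Step 2: Q'(z) = 2z + 2
Step 3: Q'(-3) = -4, P(-3) = -17
Step 4: Res = P(-3)/Q'(-3) = -17/(-4) = 17/4

17/4


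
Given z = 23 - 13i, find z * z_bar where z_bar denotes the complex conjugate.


Step 1: conj(z) = 23 + 13i
Step 2: z * conj(z) = 23^2 + (-13)^2
Step 3: = 529 + 169 = 698

698


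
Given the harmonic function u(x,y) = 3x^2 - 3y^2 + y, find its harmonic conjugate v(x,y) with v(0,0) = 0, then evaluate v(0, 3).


Step 1: v_x = -u_y = 6y - 1
Step 2: v_y = u_x = 6x + 0
Step 3: v = 6xy - x + C
Step 4: v(0,0) = 0 => C = 0
Step 5: v(0, 3) = 0

0


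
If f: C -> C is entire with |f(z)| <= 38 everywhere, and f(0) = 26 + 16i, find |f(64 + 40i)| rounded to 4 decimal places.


Step 1: By Liouville's theorem, a bounded entire function is constant.
Step 2: f(z) = f(0) = 26 + 16i for all z.
Step 3: |f(w)| = |26 + 16i| = sqrt(676 + 256)
Step 4: = 30.5287

30.5287


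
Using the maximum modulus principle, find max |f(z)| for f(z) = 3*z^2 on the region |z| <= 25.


Step 1: On |z| = 25, |f(z)| = 3 * |z|^2 = 3 * 25^2
Step 2: By maximum modulus principle, maximum is on boundary.
Step 3: Maximum = 3 * 625 = 1875

1875


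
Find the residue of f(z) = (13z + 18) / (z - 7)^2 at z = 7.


Step 1: Pole of order 2 at z = 7
Step 2: Res = lim d/dz [(z - 7)^2 * f(z)] as z -> 7
Step 3: (z - 7)^2 * f(z) = 13z + 18
Step 4: d/dz[13z + 18] = 13

13


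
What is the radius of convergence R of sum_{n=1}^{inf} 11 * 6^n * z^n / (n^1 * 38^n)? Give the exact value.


Step 1: General term a_n = 11 * 6^n / (n^1 * 38^n)
Step 2: By the root test, |a_n|^(1/n) = 11^(1/n) * 6 / (n^(1/n) * 38) -> 6/38 as n -> infinity (since 11^(1/n) -> 1 and n^(1/n) -> 1)
Step 3: R = 1/lim|a_n|^(1/n) = 38/6 = 19/3

19/3


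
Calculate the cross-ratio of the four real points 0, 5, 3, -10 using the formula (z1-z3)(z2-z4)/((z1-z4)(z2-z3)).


Step 1: (z1-z3)(z2-z4) = (-3) * 15 = -45
Step 2: (z1-z4)(z2-z3) = 10 * 2 = 20
Step 3: Cross-ratio = -45/20 = -9/4

-9/4


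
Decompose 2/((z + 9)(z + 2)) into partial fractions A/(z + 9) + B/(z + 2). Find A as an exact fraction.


Step 1: Multiply both sides by (z + 9) and set z = -9
Step 2: A = 2 / (-9 + 2)
Step 3: A = 2 / (-7)
Step 4: A = -2/7

-2/7


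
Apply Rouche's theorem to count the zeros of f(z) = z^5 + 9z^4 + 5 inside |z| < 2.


Step 1: On |z| = 2 the three terms have sizes |z^5| = 2^5 = 32, |9z^4| = 9*2^4 = 144, |5| = 5
Step 2: The dominant term is g(z) = 9z^4; let h(z) = z^5 + 5 so f = g + h
Step 3: On |z| = 2: |g| = 144 and |h| <= 32 + 5 = 37
Step 4: Since 144 > 37, |h| < |g| on |z| = 2, so by Rouche f has the same number of zeros as g inside |z| < 2
Step 5: g(z) = 9z^4 has 4 zeros (at the origin, multiplicity 4) inside |z| < 2. Answer = 4

4


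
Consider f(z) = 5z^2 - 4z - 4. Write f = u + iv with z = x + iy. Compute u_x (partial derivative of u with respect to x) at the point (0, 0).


Step 1: f(z) = 5(x+iy)^2 - 4(x+iy) - 4
Step 2: u = 5(x^2 - y^2) - 4x - 4
Step 3: u_x = 10x - 4
Step 4: At (0, 0): u_x = 0 - 4 = -4

-4


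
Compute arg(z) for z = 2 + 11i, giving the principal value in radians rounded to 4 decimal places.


Step 1: z = 2 + 11i
Step 2: arg(z) = atan2(11, 2)
Step 3: arg(z) = 1.3909

1.3909


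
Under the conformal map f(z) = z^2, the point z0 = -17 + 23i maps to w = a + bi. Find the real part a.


Step 1: z0 = -17 + 23i
Step 2: z0^2 = (-17)^2 - 23^2 - 782i
Step 3: real part = 289 - 529 = -240

-240


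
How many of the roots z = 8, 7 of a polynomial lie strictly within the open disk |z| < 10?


Step 1: Check each root:
  z = 8: |8| = 8 < 10
  z = 7: |7| = 7 < 10
Step 2: Count = 2

2


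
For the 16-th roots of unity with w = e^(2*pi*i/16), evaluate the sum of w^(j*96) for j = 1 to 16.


Step 1: The sum sum_{j=1}^{n} w^(k*j) equals n if n | k, else 0.
Step 2: Here n = 16, k = 96
Step 3: Does n divide k? 16 | 96 -> True
Step 4: Sum = 16

16


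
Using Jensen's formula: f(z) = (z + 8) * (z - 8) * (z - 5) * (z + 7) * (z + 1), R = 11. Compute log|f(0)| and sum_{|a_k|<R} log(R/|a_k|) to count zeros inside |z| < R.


Jensen's formula: (1/2pi)*integral log|f(Re^it)|dt = log|f(0)| + sum_{|a_k|<R} log(R/|a_k|)
Step 1: f(0) = 8 * (-8) * (-5) * 7 * 1 = 2240
Step 2: log|f(0)| = log|-8| + log|8| + log|5| + log|-7| + log|-1| = 7.7142
Step 3: Zeros inside |z| < 11: -8, 8, 5, -7, -1
Step 4: Jensen sum = log(11/8) + log(11/8) + log(11/5) + log(11/7) + log(11/1) = 4.2752
Step 5: n(R) = number of terms in the Jensen sum = count of zeros inside |z| < 11 = 5

5


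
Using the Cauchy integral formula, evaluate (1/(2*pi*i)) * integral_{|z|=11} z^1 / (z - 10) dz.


Step 1: f(z) = z^1, a = 10 is inside |z| = 11
Step 2: By Cauchy integral formula: (1/(2pi*i)) * integral = f(a)
Step 3: f(10) = 10^1 = 10

10


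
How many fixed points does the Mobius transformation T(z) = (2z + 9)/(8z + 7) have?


Step 1: Fixed points satisfy T(z) = z
Step 2: 8z^2 + 5z - 9 = 0
Step 3: Discriminant = 5^2 - 4*8*(-9) = 313
Step 4: Number of fixed points = 2

2


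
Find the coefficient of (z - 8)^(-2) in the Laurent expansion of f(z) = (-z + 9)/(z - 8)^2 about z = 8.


Step 1: Write the numerator in powers of (z - 8): -z + 9 = -(z - 8) + (-1*8 + 9) = -(z - 8) + 1
Step 2: Divide by (z - 8)^2: f(z) = (z - 8)^(-2) - (z - 8)^(-1)
Step 3: This finite sum is the Laurent series of f about z = 8.
Step 4: Coefficient of (z - 8)^(-2) = -1*8 + 9 = 1

1


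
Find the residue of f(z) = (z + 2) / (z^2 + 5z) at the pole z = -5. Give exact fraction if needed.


Step 1: Q(z) = z^2 + 5z = (z + 5)(z)
Step 2: Q'(z) = 2z + 5
Step 3: Q'(-5) = -5, P(-5) = -3
Step 4: Res = P(-5)/Q'(-5) = -3/(-5) = 3/5

3/5


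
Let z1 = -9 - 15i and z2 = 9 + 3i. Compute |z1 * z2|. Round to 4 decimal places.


Step 1: |z1| = sqrt((-9)^2 + (-15)^2) = sqrt(306)
Step 2: |z2| = sqrt(9^2 + 3^2) = sqrt(90)
Step 3: |z1*z2| = |z1|*|z2| = sqrt(306) * sqrt(90) = sqrt(306 * 90) = sqrt(27540)
Step 4: = 165.9518

165.9518


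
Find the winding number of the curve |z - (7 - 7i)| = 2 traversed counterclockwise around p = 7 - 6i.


Step 1: Center c = (7, -7), radius = 2
Step 2: |p - c|^2 = 0^2 + 1^2 = 1
Step 3: r^2 = 4
Step 4: |p-c| < r so winding number = 1

1


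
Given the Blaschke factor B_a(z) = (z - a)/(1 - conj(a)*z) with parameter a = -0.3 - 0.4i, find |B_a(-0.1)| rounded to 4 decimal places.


Step 1: Numerator z0 - a = -0.1 - (-0.3 - 0.4i) = 0.2 + 0.4i
Step 2: Denominator 1 - conj(a)*z0 = 1 - (-0.3 + 0.4i)*(-0.1) = 0.97 + 0.04i
Step 3: |z0 - a|^2 = 0.2^2 + 0.4^2 = 0.2; |1 - conj(a)*z0|^2 = 0.97^2 + 0.04^2 = 0.9425
Step 4: |B_a(-0.1)| = sqrt(0.2 / 0.9425) = sqrt(0.212202)
Step 5: = 0.4607

0.4607


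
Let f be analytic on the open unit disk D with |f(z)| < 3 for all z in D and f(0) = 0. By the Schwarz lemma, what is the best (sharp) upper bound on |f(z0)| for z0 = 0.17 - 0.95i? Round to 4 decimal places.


Step 1: g = f/3 maps D -> D with g(0) = 0, so by the Schwarz lemma |g(z)| <= |z|, i.e. |f(z)| <= 3|z|; this is sharp (f(z) = 3z).
Step 2: |z0|^2 = 0.17^2 + (-0.95)^2 = 0.9314
Step 3: |z0| = sqrt(0.9314) = 0.965091
Step 4: Best bound = 3 * |z0| = 3 * 0.965091 = 2.8953

2.8953


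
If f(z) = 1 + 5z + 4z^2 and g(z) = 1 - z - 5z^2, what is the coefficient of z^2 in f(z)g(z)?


Step 1: z^2 term in f*g comes from: (1)*(-5z^2) + (5z)*(-z) + (4z^2)*(1)
Step 2: = -5 - 5 + 4
Step 3: = -6

-6


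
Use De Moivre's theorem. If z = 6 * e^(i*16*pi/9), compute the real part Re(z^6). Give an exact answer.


Step 1: By De Moivre's theorem, z^6 = 6^6 * e^(i*6*16*pi/9) = 46656 * (cos(32*pi/3) + i*sin(32*pi/3))
Step 2: |z|^6 = 6^6 = 46656
Step 3: Reduce the angle mod 2*pi: 32*pi/3 - 10*pi = 2*pi/3
Step 4: cos(2*pi/3) = -1/2
Step 5: Re(z^6) = 46656 * (-1/2) = -23328

-23328


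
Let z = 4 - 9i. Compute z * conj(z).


Step 1: conj(z) = 4 + 9i
Step 2: z * conj(z) = 4^2 + (-9)^2
Step 3: = 16 + 81 = 97

97


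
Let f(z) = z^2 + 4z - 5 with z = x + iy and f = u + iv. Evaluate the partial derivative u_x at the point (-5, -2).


Step 1: f(z) = (x+iy)^2 + 4(x+iy) - 5
Step 2: u = (x^2 - y^2) + 4x - 5
Step 3: u_x = 2x + 4
Step 4: At (-5, -2): u_x = -10 + 4 = -6

-6


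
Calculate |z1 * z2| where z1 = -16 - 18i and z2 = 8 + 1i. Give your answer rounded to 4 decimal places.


Step 1: |z1| = sqrt((-16)^2 + (-18)^2) = sqrt(580)
Step 2: |z2| = sqrt(8^2 + 1^2) = sqrt(65)
Step 3: |z1*z2| = |z1|*|z2| = sqrt(580) * sqrt(65) = sqrt(580 * 65) = sqrt(37700)
Step 4: = 194.1649

194.1649


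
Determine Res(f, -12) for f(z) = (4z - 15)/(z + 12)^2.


Step 1: Pole of order 2 at z = -12
Step 2: Res = lim d/dz [(z + 12)^2 * f(z)] as z -> -12
Step 3: (z + 12)^2 * f(z) = 4z - 15
Step 4: d/dz[4z - 15] = 4

4


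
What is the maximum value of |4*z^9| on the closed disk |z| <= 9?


Step 1: On |z| = 9, |f(z)| = 4 * |z|^9 = 4 * 9^9
Step 2: By maximum modulus principle, maximum is on boundary.
Step 3: Maximum = 4 * 387420489 = 1549681956

1549681956


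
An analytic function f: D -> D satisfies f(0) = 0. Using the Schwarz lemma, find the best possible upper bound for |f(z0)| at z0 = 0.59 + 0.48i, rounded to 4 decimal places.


Step 1: Schwarz lemma: if f: D -> D is analytic with f(0) = 0, then |f(z)| <= |z| for all z in D, and this is sharp (f(z) = z).
Step 2: |z0|^2 = 0.59^2 + 0.48^2 = 0.5785
Step 3: |z0| = sqrt(0.5785) = 0.760592
Step 4: Best bound = |z0| = 0.7606

0.7606


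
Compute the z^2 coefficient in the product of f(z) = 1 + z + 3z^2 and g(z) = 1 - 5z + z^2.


Step 1: z^2 term in f*g comes from: (1)*(z^2) + (z)*(-5z) + (3z^2)*(1)
Step 2: = 1 - 5 + 3
Step 3: = -1

-1


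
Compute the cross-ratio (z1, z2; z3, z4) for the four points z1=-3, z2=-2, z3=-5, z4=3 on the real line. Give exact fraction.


Step 1: (z1-z3)(z2-z4) = 2 * (-5) = -10
Step 2: (z1-z4)(z2-z3) = (-6) * 3 = -18
Step 3: Cross-ratio = 10/18 = 5/9

5/9


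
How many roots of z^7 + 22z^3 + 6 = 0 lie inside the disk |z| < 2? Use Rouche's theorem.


Step 1: On |z| = 2 the three terms have sizes |z^7| = 2^7 = 128, |22z^3| = 22*2^3 = 176, |6| = 6
Step 2: The dominant term is g(z) = 22z^3; let h(z) = z^7 + 6 so f = g + h
Step 3: On |z| = 2: |g| = 176 and |h| <= 128 + 6 = 134
Step 4: Since 176 > 134, |h| < |g| on |z| = 2, so by Rouche f has the same number of zeros as g inside |z| < 2
Step 5: g(z) = 22z^3 has 3 zeros (at the origin, multiplicity 3) inside |z| < 2. Answer = 3

3


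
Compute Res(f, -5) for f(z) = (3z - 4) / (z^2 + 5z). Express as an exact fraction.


Step 1: Q(z) = z^2 + 5z = (z + 5)(z)
Step 2: Q'(z) = 2z + 5
Step 3: Q'(-5) = -5, P(-5) = -19
Step 4: Res = P(-5)/Q'(-5) = -19/(-5) = 19/5

19/5


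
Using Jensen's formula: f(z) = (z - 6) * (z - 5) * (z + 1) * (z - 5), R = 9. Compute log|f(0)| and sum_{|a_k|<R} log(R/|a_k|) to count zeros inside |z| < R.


Jensen's formula: (1/2pi)*integral log|f(Re^it)|dt = log|f(0)| + sum_{|a_k|<R} log(R/|a_k|)
Step 1: f(0) = (-6) * (-5) * 1 * (-5) = -150
Step 2: log|f(0)| = log|6| + log|5| + log|-1| + log|5| = 5.0106
Step 3: Zeros inside |z| < 9: 6, 5, -1, 5
Step 4: Jensen sum = log(9/6) + log(9/5) + log(9/1) + log(9/5) = 3.7783
Step 5: n(R) = number of terms in the Jensen sum = count of zeros inside |z| < 9 = 4

4


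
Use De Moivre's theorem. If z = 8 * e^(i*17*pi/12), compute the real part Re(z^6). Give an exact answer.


Step 1: By De Moivre's theorem, z^6 = 8^6 * e^(i*6*17*pi/12) = 262144 * (cos(17*pi/2) + i*sin(17*pi/2))
Step 2: |z|^6 = 8^6 = 262144
Step 3: Reduce the angle mod 2*pi: 17*pi/2 - 8*pi = pi/2
Step 4: cos(pi/2) = 0
Step 5: Re(z^6) = 262144 * 0 = 0

0


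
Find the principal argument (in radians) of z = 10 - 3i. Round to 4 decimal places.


Step 1: z = 10 - 3i
Step 2: arg(z) = atan2(-3, 10)
Step 3: arg(z) = -0.2915

-0.2915


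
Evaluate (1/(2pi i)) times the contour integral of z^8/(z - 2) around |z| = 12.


Step 1: f(z) = z^8, a = 2 is inside |z| = 12
Step 2: By Cauchy integral formula: (1/(2pi*i)) * integral = f(a)
Step 3: f(2) = 2^8 = 256

256


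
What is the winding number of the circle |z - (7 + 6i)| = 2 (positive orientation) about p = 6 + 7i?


Step 1: Center c = (7, 6), radius = 2
Step 2: |p - c|^2 = (-1)^2 + 1^2 = 2
Step 3: r^2 = 4
Step 4: |p-c| < r so winding number = 1

1


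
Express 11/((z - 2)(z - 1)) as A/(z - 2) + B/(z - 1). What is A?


Step 1: Multiply both sides by (z - 2) and set z = 2
Step 2: A = 11 / (2 - 1)
Step 3: A = 11 / 1
Step 4: A = 11

11


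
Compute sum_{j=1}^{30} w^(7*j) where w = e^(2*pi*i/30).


Step 1: The sum sum_{j=1}^{n} w^(k*j) equals n if n | k, else 0.
Step 2: Here n = 30, k = 7
Step 3: Does n divide k? 30 | 7 -> False
Step 4: Sum = 0

0


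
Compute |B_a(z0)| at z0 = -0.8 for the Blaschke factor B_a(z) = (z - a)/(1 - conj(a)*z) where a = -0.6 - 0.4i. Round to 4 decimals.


Step 1: Numerator z0 - a = -0.8 - (-0.6 - 0.4i) = -0.2 + 0.4i
Step 2: Denominator 1 - conj(a)*z0 = 1 - (-0.6 + 0.4i)*(-0.8) = 0.52 + 0.32i
Step 3: |z0 - a|^2 = (-0.2)^2 + 0.4^2 = 0.2; |1 - conj(a)*z0|^2 = 0.52^2 + 0.32^2 = 0.3728
Step 4: |B_a(-0.8)| = sqrt(0.2 / 0.3728) = sqrt(0.536481)
Step 5: = 0.7324

0.7324


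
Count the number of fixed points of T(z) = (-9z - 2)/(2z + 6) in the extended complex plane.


Step 1: Fixed points satisfy T(z) = z
Step 2: 2z^2 + 15z + 2 = 0
Step 3: Discriminant = 15^2 - 4*2*2 = 209
Step 4: Number of fixed points = 2

2


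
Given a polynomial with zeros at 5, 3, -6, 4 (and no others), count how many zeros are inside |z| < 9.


Step 1: Check each root:
  z = 5: |5| = 5 < 9
  z = 3: |3| = 3 < 9
  z = -6: |-6| = 6 < 9
  z = 4: |4| = 4 < 9
Step 2: Count = 4

4


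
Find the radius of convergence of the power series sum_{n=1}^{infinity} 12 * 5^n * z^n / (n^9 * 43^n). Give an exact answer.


Step 1: General term a_n = 12 * 5^n / (n^9 * 43^n)
Step 2: By the root test, |a_n|^(1/n) = 12^(1/n) * 5 / (n^(9/n) * 43) -> 5/43 as n -> infinity (since 12^(1/n) -> 1 and n^(9/n) -> 1)
Step 3: R = 1/lim|a_n|^(1/n) = 43/5

43/5


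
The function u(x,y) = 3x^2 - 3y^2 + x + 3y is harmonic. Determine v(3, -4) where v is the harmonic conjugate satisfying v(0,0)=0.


Step 1: v_x = -u_y = 6y - 3
Step 2: v_y = u_x = 6x + 1
Step 3: v = 6xy - 3x + y + C
Step 4: v(0,0) = 0 => C = 0
Step 5: v(3, -4) = -85

-85


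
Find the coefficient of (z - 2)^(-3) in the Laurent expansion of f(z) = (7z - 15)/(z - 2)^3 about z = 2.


Step 1: Write the numerator in powers of (z - 2): 7z - 15 = 7(z - 2) + (7*2 - 15) = 7(z - 2) - 1
Step 2: Divide by (z - 2)^3: f(z) = -(z - 2)^(-3) + 7(z - 2)^(-2)
Step 3: This finite sum is the Laurent series of f about z = 2.
Step 4: Coefficient of (z - 2)^(-3) = 7*2 - 15 = -1

-1


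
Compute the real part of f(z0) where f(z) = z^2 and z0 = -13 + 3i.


Step 1: z0 = -13 + 3i
Step 2: z0^2 = (-13)^2 - 3^2 - 78i
Step 3: real part = 169 - 9 = 160

160


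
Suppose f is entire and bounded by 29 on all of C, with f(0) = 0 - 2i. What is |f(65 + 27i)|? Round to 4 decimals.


Step 1: By Liouville's theorem, a bounded entire function is constant.
Step 2: f(z) = f(0) = 0 - 2i for all z.
Step 3: |f(w)| = |0 - 2i| = sqrt(0 + 4)
Step 4: = 2.0

2.0


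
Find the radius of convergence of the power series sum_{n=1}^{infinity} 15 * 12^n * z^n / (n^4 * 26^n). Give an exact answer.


Step 1: General term a_n = 15 * 12^n / (n^4 * 26^n)
Step 2: By the root test, |a_n|^(1/n) = 15^(1/n) * 12 / (n^(4/n) * 26) -> 12/26 as n -> infinity (since 15^(1/n) -> 1 and n^(4/n) -> 1)
Step 3: R = 1/lim|a_n|^(1/n) = 26/12 = 13/6

13/6


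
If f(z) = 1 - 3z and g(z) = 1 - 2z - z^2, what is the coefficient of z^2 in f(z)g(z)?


Step 1: z^2 term in f*g comes from: (1)*(-z^2) + (-3z)*(-2z) + (0)*(1)
Step 2: = -1 + 6 + 0
Step 3: = 5

5


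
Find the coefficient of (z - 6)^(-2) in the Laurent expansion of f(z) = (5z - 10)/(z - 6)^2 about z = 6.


Step 1: Write the numerator in powers of (z - 6): 5z - 10 = 5(z - 6) + (5*6 - 10) = 5(z - 6) + 20
Step 2: Divide by (z - 6)^2: f(z) = 20(z - 6)^(-2) + 5(z - 6)^(-1)
Step 3: This finite sum is the Laurent series of f about z = 6.
Step 4: Coefficient of (z - 6)^(-2) = 5*6 - 10 = 20

20


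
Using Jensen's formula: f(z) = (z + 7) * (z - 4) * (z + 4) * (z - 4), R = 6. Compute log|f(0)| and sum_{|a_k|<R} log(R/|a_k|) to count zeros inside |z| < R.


Jensen's formula: (1/2pi)*integral log|f(Re^it)|dt = log|f(0)| + sum_{|a_k|<R} log(R/|a_k|)
Step 1: f(0) = 7 * (-4) * 4 * (-4) = 448
Step 2: log|f(0)| = log|-7| + log|4| + log|-4| + log|4| = 6.1048
Step 3: Zeros inside |z| < 6: 4, -4, 4
Step 4: Jensen sum = log(6/4) + log(6/4) + log(6/4) = 1.2164
Step 5: n(R) = number of terms in the Jensen sum = count of zeros inside |z| < 6 = 3

3


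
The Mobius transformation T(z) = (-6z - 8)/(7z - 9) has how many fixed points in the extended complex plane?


Step 1: Fixed points satisfy T(z) = z
Step 2: 7z^2 - 3z + 8 = 0
Step 3: Discriminant = (-3)^2 - 4*7*8 = -215
Step 4: Number of fixed points = 2

2


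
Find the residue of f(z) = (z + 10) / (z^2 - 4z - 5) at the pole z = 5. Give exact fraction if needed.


Step 1: Q(z) = z^2 - 4z - 5 = (z - 5)(z + 1)
Step 2: Q'(z) = 2z - 4
Step 3: Q'(5) = 6, P(5) = 15
Step 4: Res = P(5)/Q'(5) = 15/6 = 5/2

5/2


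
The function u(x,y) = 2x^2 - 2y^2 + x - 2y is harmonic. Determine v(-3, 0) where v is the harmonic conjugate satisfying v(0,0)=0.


Step 1: v_x = -u_y = 4y + 2
Step 2: v_y = u_x = 4x + 1
Step 3: v = 4xy + 2x + y + C
Step 4: v(0,0) = 0 => C = 0
Step 5: v(-3, 0) = -6

-6


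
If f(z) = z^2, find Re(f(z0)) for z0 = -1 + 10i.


Step 1: z0 = -1 + 10i
Step 2: z0^2 = (-1)^2 - 10^2 - 20i
Step 3: real part = 1 - 100 = -99

-99


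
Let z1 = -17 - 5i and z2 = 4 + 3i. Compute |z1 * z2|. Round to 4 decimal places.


Step 1: |z1| = sqrt((-17)^2 + (-5)^2) = sqrt(314)
Step 2: |z2| = sqrt(4^2 + 3^2) = sqrt(25)
Step 3: |z1*z2| = |z1|*|z2| = sqrt(314) * sqrt(25) = sqrt(314 * 25) = sqrt(7850)
Step 4: = 88.6002

88.6002


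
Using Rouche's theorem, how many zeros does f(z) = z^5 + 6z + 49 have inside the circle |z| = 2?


Step 1: On |z| = 2 the three terms have sizes |z^5| = 2^5 = 32, |6z| = 6*2 = 12, |49| = 49
Step 2: The dominant term is g(z) = 49; let h(z) = z^5 + 6z so f = g + h
Step 3: On |z| = 2: |g| = 49 and |h| <= 32 + 12 = 44
Step 4: Since 49 > 44, |h| < |g| on |z| = 2, so by Rouche f has the same number of zeros as g inside |z| < 2
Step 5: g(z) = 49 is a nonzero constant with no zeros inside |z| < 2. Answer = 0

0


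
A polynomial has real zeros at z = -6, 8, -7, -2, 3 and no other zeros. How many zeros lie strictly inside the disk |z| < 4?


Step 1: Check each root:
  z = -6: |-6| = 6 >= 4
  z = 8: |8| = 8 >= 4
  z = -7: |-7| = 7 >= 4
  z = -2: |-2| = 2 < 4
  z = 3: |3| = 3 < 4
Step 2: Count = 2

2


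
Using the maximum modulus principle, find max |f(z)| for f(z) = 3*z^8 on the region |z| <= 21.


Step 1: On |z| = 21, |f(z)| = 3 * |z|^8 = 3 * 21^8
Step 2: By maximum modulus principle, maximum is on boundary.
Step 3: Maximum = 3 * 37822859361 = 113468578083

113468578083


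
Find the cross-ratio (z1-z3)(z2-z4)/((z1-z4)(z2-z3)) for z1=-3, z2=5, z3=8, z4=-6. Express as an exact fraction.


Step 1: (z1-z3)(z2-z4) = (-11) * 11 = -121
Step 2: (z1-z4)(z2-z3) = 3 * (-3) = -9
Step 3: Cross-ratio = 121/9 = 121/9

121/9


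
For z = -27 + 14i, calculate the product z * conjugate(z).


Step 1: conj(z) = -27 - 14i
Step 2: z * conj(z) = (-27)^2 + 14^2
Step 3: = 729 + 196 = 925

925


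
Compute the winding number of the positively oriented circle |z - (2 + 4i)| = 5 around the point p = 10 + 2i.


Step 1: Center c = (2, 4), radius = 5
Step 2: |p - c|^2 = 8^2 + (-2)^2 = 68
Step 3: r^2 = 25
Step 4: |p-c| > r so winding number = 0

0


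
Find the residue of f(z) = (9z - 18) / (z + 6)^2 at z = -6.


Step 1: Pole of order 2 at z = -6
Step 2: Res = lim d/dz [(z + 6)^2 * f(z)] as z -> -6
Step 3: (z + 6)^2 * f(z) = 9z - 18
Step 4: d/dz[9z - 18] = 9

9


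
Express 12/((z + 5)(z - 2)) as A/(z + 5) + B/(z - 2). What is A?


Step 1: Multiply both sides by (z + 5) and set z = -5
Step 2: A = 12 / (-5 - 2)
Step 3: A = 12 / (-7)
Step 4: A = -12/7

-12/7


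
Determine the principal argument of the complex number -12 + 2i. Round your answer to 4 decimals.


Step 1: z = -12 + 2i
Step 2: arg(z) = atan2(2, -12)
Step 3: arg(z) = 2.9764

2.9764


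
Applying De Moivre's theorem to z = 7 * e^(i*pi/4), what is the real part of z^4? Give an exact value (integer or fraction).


Step 1: By De Moivre's theorem, z^4 = 7^4 * e^(i*4*pi/4) = 2401 * (cos(pi) + i*sin(pi))
Step 2: |z|^4 = 7^4 = 2401
Step 3: The angle pi already lies in [0, 2*pi)
Step 4: cos(pi) = -1
Step 5: Re(z^4) = 2401 * (-1) = -2401

-2401


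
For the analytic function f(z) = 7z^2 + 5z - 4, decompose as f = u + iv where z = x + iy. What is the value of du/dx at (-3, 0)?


Step 1: f(z) = 7(x+iy)^2 + 5(x+iy) - 4
Step 2: u = 7(x^2 - y^2) + 5x - 4
Step 3: u_x = 14x + 5
Step 4: At (-3, 0): u_x = -42 + 5 = -37

-37


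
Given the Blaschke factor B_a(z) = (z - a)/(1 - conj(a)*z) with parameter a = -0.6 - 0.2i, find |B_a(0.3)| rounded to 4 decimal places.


Step 1: Numerator z0 - a = 0.3 - (-0.6 - 0.2i) = 0.9 + 0.2i
Step 2: Denominator 1 - conj(a)*z0 = 1 - (-0.6 + 0.2i)*0.3 = 1.18 - 0.06i
Step 3: |z0 - a|^2 = 0.9^2 + 0.2^2 = 0.85; |1 - conj(a)*z0|^2 = 1.18^2 + (-0.06)^2 = 1.396
Step 4: |B_a(0.3)| = sqrt(0.85 / 1.396) = sqrt(0.608883)
Step 5: = 0.7803

0.7803


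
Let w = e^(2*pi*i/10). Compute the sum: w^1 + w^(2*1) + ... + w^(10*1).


Step 1: The sum sum_{j=1}^{n} w^(k*j) equals n if n | k, else 0.
Step 2: Here n = 10, k = 1
Step 3: Does n divide k? 10 | 1 -> False
Step 4: Sum = 0

0


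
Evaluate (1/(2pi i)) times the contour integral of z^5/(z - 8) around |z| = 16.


Step 1: f(z) = z^5, a = 8 is inside |z| = 16
Step 2: By Cauchy integral formula: (1/(2pi*i)) * integral = f(a)
Step 3: f(8) = 8^5 = 32768

32768


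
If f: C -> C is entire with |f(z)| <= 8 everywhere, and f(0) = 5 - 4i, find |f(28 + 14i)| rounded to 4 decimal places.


Step 1: By Liouville's theorem, a bounded entire function is constant.
Step 2: f(z) = f(0) = 5 - 4i for all z.
Step 3: |f(w)| = |5 - 4i| = sqrt(25 + 16)
Step 4: = 6.4031

6.4031


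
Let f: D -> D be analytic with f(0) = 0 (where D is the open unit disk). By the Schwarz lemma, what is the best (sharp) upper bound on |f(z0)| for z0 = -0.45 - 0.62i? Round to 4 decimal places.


Step 1: Schwarz lemma: if f: D -> D is analytic with f(0) = 0, then |f(z)| <= |z| for all z in D, and this is sharp (f(z) = z).
Step 2: |z0|^2 = (-0.45)^2 + (-0.62)^2 = 0.5869
Step 3: |z0| = sqrt(0.5869) = 0.766094
Step 4: Best bound = |z0| = 0.7661

0.7661


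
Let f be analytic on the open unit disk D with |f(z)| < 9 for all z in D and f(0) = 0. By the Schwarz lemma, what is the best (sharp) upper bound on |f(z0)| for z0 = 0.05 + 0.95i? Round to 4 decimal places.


Step 1: g = f/9 maps D -> D with g(0) = 0, so by the Schwarz lemma |g(z)| <= |z|, i.e. |f(z)| <= 9|z|; this is sharp (f(z) = 9z).
Step 2: |z0|^2 = 0.05^2 + 0.95^2 = 0.905
Step 3: |z0| = sqrt(0.905) = 0.951315
Step 4: Best bound = 9 * |z0| = 9 * 0.951315 = 8.5618

8.5618


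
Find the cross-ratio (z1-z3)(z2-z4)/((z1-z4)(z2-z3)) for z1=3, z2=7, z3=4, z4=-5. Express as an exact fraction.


Step 1: (z1-z3)(z2-z4) = (-1) * 12 = -12
Step 2: (z1-z4)(z2-z3) = 8 * 3 = 24
Step 3: Cross-ratio = -12/24 = -1/2

-1/2


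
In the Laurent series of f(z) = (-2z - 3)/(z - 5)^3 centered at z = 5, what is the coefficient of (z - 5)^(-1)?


Step 1: Write the numerator in powers of (z - 5): -2z - 3 = -2(z - 5) + (-2*5 - 3) = -2(z - 5) - 13
Step 2: Divide by (z - 5)^3: f(z) = -13(z - 5)^(-3) - 2(z - 5)^(-2)
Step 3: This finite sum is the Laurent series of f about z = 5.
Step 4: Only the powers -3 and -2 appear, so the coefficient of (z - 5)^(-1) = 0

0


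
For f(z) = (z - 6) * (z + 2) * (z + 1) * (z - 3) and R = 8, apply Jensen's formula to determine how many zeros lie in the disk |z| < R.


Jensen's formula: (1/2pi)*integral log|f(Re^it)|dt = log|f(0)| + sum_{|a_k|<R} log(R/|a_k|)
Step 1: f(0) = (-6) * 2 * 1 * (-3) = 36
Step 2: log|f(0)| = log|6| + log|-2| + log|-1| + log|3| = 3.5835
Step 3: Zeros inside |z| < 8: 6, -2, -1, 3
Step 4: Jensen sum = log(8/6) + log(8/2) + log(8/1) + log(8/3) = 4.7342
Step 5: n(R) = number of terms in the Jensen sum = count of zeros inside |z| < 8 = 4

4


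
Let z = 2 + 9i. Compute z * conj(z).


Step 1: conj(z) = 2 - 9i
Step 2: z * conj(z) = 2^2 + 9^2
Step 3: = 4 + 81 = 85

85


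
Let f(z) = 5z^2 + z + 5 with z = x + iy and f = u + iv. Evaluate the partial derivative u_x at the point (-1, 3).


Step 1: f(z) = 5(x+iy)^2 + (x+iy) + 5
Step 2: u = 5(x^2 - y^2) + x + 5
Step 3: u_x = 10x + 1
Step 4: At (-1, 3): u_x = -10 + 1 = -9

-9


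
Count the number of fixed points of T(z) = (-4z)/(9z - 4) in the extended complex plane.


Step 1: Fixed points satisfy T(z) = z
Step 2: 9z^2 = 0
Step 3: Discriminant = 0^2 - 4*9*0 = 0
Step 4: Number of fixed points = 1

1


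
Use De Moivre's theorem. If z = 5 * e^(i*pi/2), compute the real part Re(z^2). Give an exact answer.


Step 1: By De Moivre's theorem, z^2 = 5^2 * e^(i*2*pi/2) = 25 * (cos(pi) + i*sin(pi))
Step 2: |z|^2 = 5^2 = 25
Step 3: The angle pi already lies in [0, 2*pi)
Step 4: cos(pi) = -1
Step 5: Re(z^2) = 25 * (-1) = -25

-25


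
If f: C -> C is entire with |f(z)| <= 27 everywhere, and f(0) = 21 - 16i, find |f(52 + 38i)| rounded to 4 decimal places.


Step 1: By Liouville's theorem, a bounded entire function is constant.
Step 2: f(z) = f(0) = 21 - 16i for all z.
Step 3: |f(w)| = |21 - 16i| = sqrt(441 + 256)
Step 4: = 26.4008

26.4008


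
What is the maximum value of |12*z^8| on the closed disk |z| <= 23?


Step 1: On |z| = 23, |f(z)| = 12 * |z|^8 = 12 * 23^8
Step 2: By maximum modulus principle, maximum is on boundary.
Step 3: Maximum = 12 * 78310985281 = 939731823372

939731823372


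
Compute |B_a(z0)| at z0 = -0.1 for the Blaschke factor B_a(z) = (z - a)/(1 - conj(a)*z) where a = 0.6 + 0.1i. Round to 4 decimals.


Step 1: Numerator z0 - a = -0.1 - (0.6 + 0.1i) = -0.7 - 0.1i
Step 2: Denominator 1 - conj(a)*z0 = 1 - (0.6 - 0.1i)*(-0.1) = 1.06 - 0.01i
Step 3: |z0 - a|^2 = (-0.7)^2 + (-0.1)^2 = 0.5; |1 - conj(a)*z0|^2 = 1.06^2 + (-0.01)^2 = 1.1237
Step 4: |B_a(-0.1)| = sqrt(0.5 / 1.1237) = sqrt(0.444959)
Step 5: = 0.6671

0.6671


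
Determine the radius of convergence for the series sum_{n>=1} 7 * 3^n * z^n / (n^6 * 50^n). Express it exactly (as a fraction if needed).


Step 1: General term a_n = 7 * 3^n / (n^6 * 50^n)
Step 2: By the root test, |a_n|^(1/n) = 7^(1/n) * 3 / (n^(6/n) * 50) -> 3/50 as n -> infinity (since 7^(1/n) -> 1 and n^(6/n) -> 1)
Step 3: R = 1/lim|a_n|^(1/n) = 50/3

50/3


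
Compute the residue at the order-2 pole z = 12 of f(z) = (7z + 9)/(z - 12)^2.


Step 1: Pole of order 2 at z = 12
Step 2: Res = lim d/dz [(z - 12)^2 * f(z)] as z -> 12
Step 3: (z - 12)^2 * f(z) = 7z + 9
Step 4: d/dz[7z + 9] = 7

7


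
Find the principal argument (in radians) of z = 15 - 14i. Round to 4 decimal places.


Step 1: z = 15 - 14i
Step 2: arg(z) = atan2(-14, 15)
Step 3: arg(z) = -0.7509

-0.7509


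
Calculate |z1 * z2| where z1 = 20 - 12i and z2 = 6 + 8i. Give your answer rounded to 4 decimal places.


Step 1: |z1| = sqrt(20^2 + (-12)^2) = sqrt(544)
Step 2: |z2| = sqrt(6^2 + 8^2) = sqrt(100)
Step 3: |z1*z2| = |z1|*|z2| = sqrt(544) * sqrt(100) = sqrt(544 * 100) = sqrt(54400)
Step 4: = 233.2381

233.2381


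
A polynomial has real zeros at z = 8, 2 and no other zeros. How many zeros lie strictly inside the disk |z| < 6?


Step 1: Check each root:
  z = 8: |8| = 8 >= 6
  z = 2: |2| = 2 < 6
Step 2: Count = 1

1


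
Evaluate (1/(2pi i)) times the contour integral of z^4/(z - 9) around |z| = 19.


Step 1: f(z) = z^4, a = 9 is inside |z| = 19
Step 2: By Cauchy integral formula: (1/(2pi*i)) * integral = f(a)
Step 3: f(9) = 9^4 = 6561

6561


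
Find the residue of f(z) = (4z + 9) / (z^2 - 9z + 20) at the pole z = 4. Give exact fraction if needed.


Step 1: Q(z) = z^2 - 9z + 20 = (z - 4)(z - 5)
Step 2: Q'(z) = 2z - 9
Step 3: Q'(4) = -1, P(4) = 25
Step 4: Res = P(4)/Q'(4) = 25/(-1) = -25

-25


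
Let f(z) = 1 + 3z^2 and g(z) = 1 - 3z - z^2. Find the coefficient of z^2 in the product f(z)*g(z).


Step 1: z^2 term in f*g comes from: (1)*(-z^2) + (0)*(-3z) + (3z^2)*(1)
Step 2: = -1 + 0 + 3
Step 3: = 2

2


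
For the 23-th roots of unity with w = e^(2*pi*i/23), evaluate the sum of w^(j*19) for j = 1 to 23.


Step 1: The sum sum_{j=1}^{n} w^(k*j) equals n if n | k, else 0.
Step 2: Here n = 23, k = 19
Step 3: Does n divide k? 23 | 19 -> False
Step 4: Sum = 0

0


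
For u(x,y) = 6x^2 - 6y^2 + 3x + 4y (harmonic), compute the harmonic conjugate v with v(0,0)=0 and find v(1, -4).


Step 1: v_x = -u_y = 12y - 4
Step 2: v_y = u_x = 12x + 3
Step 3: v = 12xy - 4x + 3y + C
Step 4: v(0,0) = 0 => C = 0
Step 5: v(1, -4) = -64

-64


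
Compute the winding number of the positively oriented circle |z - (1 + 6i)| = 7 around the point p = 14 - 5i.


Step 1: Center c = (1, 6), radius = 7
Step 2: |p - c|^2 = 13^2 + (-11)^2 = 290
Step 3: r^2 = 49
Step 4: |p-c| > r so winding number = 0

0


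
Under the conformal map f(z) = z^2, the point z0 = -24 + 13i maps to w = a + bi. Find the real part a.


Step 1: z0 = -24 + 13i
Step 2: z0^2 = (-24)^2 - 13^2 - 624i
Step 3: real part = 576 - 169 = 407

407


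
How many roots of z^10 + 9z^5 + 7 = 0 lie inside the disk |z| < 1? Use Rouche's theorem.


Step 1: On |z| = 1 the three terms have sizes |z^10| = 1^10 = 1, |9z^5| = 9*1^5 = 9, |7| = 7
Step 2: The dominant term is g(z) = 9z^5; let h(z) = z^10 + 7 so f = g + h
Step 3: On |z| = 1: |g| = 9 and |h| <= 1 + 7 = 8
Step 4: Since 9 > 8, |h| < |g| on |z| = 1, so by Rouche f has the same number of zeros as g inside |z| < 1
Step 5: g(z) = 9z^5 has 5 zeros (at the origin, multiplicity 5) inside |z| < 1. Answer = 5

5


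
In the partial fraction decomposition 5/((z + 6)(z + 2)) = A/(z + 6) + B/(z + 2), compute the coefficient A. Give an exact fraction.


Step 1: Multiply both sides by (z + 6) and set z = -6
Step 2: A = 5 / (-6 + 2)
Step 3: A = 5 / (-4)
Step 4: A = -5/4

-5/4


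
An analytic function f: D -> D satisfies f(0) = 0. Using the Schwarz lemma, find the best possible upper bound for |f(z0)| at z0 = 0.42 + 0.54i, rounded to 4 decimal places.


Step 1: Schwarz lemma: if f: D -> D is analytic with f(0) = 0, then |f(z)| <= |z| for all z in D, and this is sharp (f(z) = z).
Step 2: |z0|^2 = 0.42^2 + 0.54^2 = 0.468
Step 3: |z0| = sqrt(0.468) = 0.684105
Step 4: Best bound = |z0| = 0.6841

0.6841


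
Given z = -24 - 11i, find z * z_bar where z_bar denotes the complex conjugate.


Step 1: conj(z) = -24 + 11i
Step 2: z * conj(z) = (-24)^2 + (-11)^2
Step 3: = 576 + 121 = 697

697


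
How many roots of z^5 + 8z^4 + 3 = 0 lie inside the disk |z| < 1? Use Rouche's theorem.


Step 1: On |z| = 1 the three terms have sizes |z^5| = 1^5 = 1, |8z^4| = 8*1^4 = 8, |3| = 3
Step 2: The dominant term is g(z) = 8z^4; let h(z) = z^5 + 3 so f = g + h
Step 3: On |z| = 1: |g| = 8 and |h| <= 1 + 3 = 4
Step 4: Since 8 > 4, |h| < |g| on |z| = 1, so by Rouche f has the same number of zeros as g inside |z| < 1
Step 5: g(z) = 8z^4 has 4 zeros (at the origin, multiplicity 4) inside |z| < 1. Answer = 4

4


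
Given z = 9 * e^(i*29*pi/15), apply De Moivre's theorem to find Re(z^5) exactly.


Step 1: By De Moivre's theorem, z^5 = 9^5 * e^(i*5*29*pi/15) = 59049 * (cos(29*pi/3) + i*sin(29*pi/3))
Step 2: |z|^5 = 9^5 = 59049
Step 3: Reduce the angle mod 2*pi: 29*pi/3 - 8*pi = 5*pi/3
Step 4: cos(5*pi/3) = 1/2
Step 5: Re(z^5) = 59049 * 1/2 = 59049/2

59049/2


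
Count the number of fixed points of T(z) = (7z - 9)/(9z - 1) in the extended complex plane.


Step 1: Fixed points satisfy T(z) = z
Step 2: 9z^2 - 8z + 9 = 0
Step 3: Discriminant = (-8)^2 - 4*9*9 = -260
Step 4: Number of fixed points = 2

2


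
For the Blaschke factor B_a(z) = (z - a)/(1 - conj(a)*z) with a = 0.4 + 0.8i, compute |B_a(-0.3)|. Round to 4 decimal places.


Step 1: Numerator z0 - a = -0.3 - (0.4 + 0.8i) = -0.7 - 0.8i
Step 2: Denominator 1 - conj(a)*z0 = 1 - (0.4 - 0.8i)*(-0.3) = 1.12 - 0.24i
Step 3: |z0 - a|^2 = (-0.7)^2 + (-0.8)^2 = 1.13; |1 - conj(a)*z0|^2 = 1.12^2 + (-0.24)^2 = 1.312
Step 4: |B_a(-0.3)| = sqrt(1.13 / 1.312) = sqrt(0.86128)
Step 5: = 0.9281

0.9281


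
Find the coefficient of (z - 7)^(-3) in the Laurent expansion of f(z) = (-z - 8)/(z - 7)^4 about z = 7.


Step 1: Write the numerator in powers of (z - 7): -z - 8 = -(z - 7) + (-1*7 - 8) = -(z - 7) - 15
Step 2: Divide by (z - 7)^4: f(z) = -15(z - 7)^(-4) - (z - 7)^(-3)
Step 3: This finite sum is the Laurent series of f about z = 7.
Step 4: Coefficient of (z - 7)^(-3) = coefficient of (z - 7) in the re-centred numerator = -1

-1


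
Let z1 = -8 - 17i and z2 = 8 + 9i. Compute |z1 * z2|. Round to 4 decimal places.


Step 1: |z1| = sqrt((-8)^2 + (-17)^2) = sqrt(353)
Step 2: |z2| = sqrt(8^2 + 9^2) = sqrt(145)
Step 3: |z1*z2| = |z1|*|z2| = sqrt(353) * sqrt(145) = sqrt(353 * 145) = sqrt(51185)
Step 4: = 226.241

226.241


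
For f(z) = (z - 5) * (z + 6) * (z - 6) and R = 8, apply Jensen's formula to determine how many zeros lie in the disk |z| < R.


Jensen's formula: (1/2pi)*integral log|f(Re^it)|dt = log|f(0)| + sum_{|a_k|<R} log(R/|a_k|)
Step 1: f(0) = (-5) * 6 * (-6) = 180
Step 2: log|f(0)| = log|5| + log|-6| + log|6| = 5.193
Step 3: Zeros inside |z| < 8: 5, -6, 6
Step 4: Jensen sum = log(8/5) + log(8/6) + log(8/6) = 1.0454
Step 5: n(R) = number of terms in the Jensen sum = count of zeros inside |z| < 8 = 3

3


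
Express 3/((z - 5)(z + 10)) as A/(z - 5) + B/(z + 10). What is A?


Step 1: Multiply both sides by (z - 5) and set z = 5
Step 2: A = 3 / (5 + 10)
Step 3: A = 3 / 15
Step 4: A = 1/5

1/5


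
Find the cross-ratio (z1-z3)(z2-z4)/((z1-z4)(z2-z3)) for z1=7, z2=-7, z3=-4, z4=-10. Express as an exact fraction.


Step 1: (z1-z3)(z2-z4) = 11 * 3 = 33
Step 2: (z1-z4)(z2-z3) = 17 * (-3) = -51
Step 3: Cross-ratio = -33/51 = -11/17

-11/17


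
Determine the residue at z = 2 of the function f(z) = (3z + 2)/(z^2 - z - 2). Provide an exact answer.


Step 1: Q(z) = z^2 - z - 2 = (z - 2)(z + 1)
Step 2: Q'(z) = 2z - 1
Step 3: Q'(2) = 3, P(2) = 8
Step 4: Res = P(2)/Q'(2) = 8/3 = 8/3

8/3


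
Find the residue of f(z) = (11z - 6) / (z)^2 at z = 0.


Step 1: Pole of order 2 at z = 0
Step 2: Res = lim d/dz [(z)^2 * f(z)] as z -> 0
Step 3: (z)^2 * f(z) = 11z - 6
Step 4: d/dz[11z - 6] = 11

11


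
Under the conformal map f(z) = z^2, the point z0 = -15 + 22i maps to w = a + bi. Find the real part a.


Step 1: z0 = -15 + 22i
Step 2: z0^2 = (-15)^2 - 22^2 - 660i
Step 3: real part = 225 - 484 = -259

-259


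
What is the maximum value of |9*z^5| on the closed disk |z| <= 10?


Step 1: On |z| = 10, |f(z)| = 9 * |z|^5 = 9 * 10^5
Step 2: By maximum modulus principle, maximum is on boundary.
Step 3: Maximum = 9 * 100000 = 900000

900000


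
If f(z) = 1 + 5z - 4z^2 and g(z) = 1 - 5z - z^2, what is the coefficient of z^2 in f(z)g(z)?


Step 1: z^2 term in f*g comes from: (1)*(-z^2) + (5z)*(-5z) + (-4z^2)*(1)
Step 2: = -1 - 25 - 4
Step 3: = -30

-30


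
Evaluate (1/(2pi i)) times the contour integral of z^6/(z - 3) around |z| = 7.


Step 1: f(z) = z^6, a = 3 is inside |z| = 7
Step 2: By Cauchy integral formula: (1/(2pi*i)) * integral = f(a)
Step 3: f(3) = 3^6 = 729

729


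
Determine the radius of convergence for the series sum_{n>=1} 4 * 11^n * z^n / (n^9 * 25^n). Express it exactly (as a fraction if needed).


Step 1: General term a_n = 4 * 11^n / (n^9 * 25^n)
Step 2: By the root test, |a_n|^(1/n) = 4^(1/n) * 11 / (n^(9/n) * 25) -> 11/25 as n -> infinity (since 4^(1/n) -> 1 and n^(9/n) -> 1)
Step 3: R = 1/lim|a_n|^(1/n) = 25/11

25/11


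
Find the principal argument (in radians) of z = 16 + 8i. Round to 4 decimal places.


Step 1: z = 16 + 8i
Step 2: arg(z) = atan2(8, 16)
Step 3: arg(z) = 0.4636

0.4636


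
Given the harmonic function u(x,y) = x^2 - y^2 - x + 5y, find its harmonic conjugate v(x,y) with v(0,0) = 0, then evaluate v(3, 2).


Step 1: v_x = -u_y = 2y - 5
Step 2: v_y = u_x = 2x - 1
Step 3: v = 2xy - 5x - y + C
Step 4: v(0,0) = 0 => C = 0
Step 5: v(3, 2) = -5

-5


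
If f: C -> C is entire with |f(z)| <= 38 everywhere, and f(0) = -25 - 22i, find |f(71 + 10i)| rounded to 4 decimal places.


Step 1: By Liouville's theorem, a bounded entire function is constant.
Step 2: f(z) = f(0) = -25 - 22i for all z.
Step 3: |f(w)| = |-25 - 22i| = sqrt(625 + 484)
Step 4: = 33.3017

33.3017


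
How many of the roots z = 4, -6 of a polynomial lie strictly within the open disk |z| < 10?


Step 1: Check each root:
  z = 4: |4| = 4 < 10
  z = -6: |-6| = 6 < 10
Step 2: Count = 2

2


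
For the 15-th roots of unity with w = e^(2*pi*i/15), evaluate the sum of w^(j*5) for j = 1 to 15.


Step 1: The sum sum_{j=1}^{n} w^(k*j) equals n if n | k, else 0.
Step 2: Here n = 15, k = 5
Step 3: Does n divide k? 15 | 5 -> False
Step 4: Sum = 0

0


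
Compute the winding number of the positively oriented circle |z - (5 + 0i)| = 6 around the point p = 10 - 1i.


Step 1: Center c = (5, 0), radius = 6
Step 2: |p - c|^2 = 5^2 + (-1)^2 = 26
Step 3: r^2 = 36
Step 4: |p-c| < r so winding number = 1

1


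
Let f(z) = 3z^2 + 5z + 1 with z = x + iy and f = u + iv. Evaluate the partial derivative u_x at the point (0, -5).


Step 1: f(z) = 3(x+iy)^2 + 5(x+iy) + 1
Step 2: u = 3(x^2 - y^2) + 5x + 1
Step 3: u_x = 6x + 5
Step 4: At (0, -5): u_x = 0 + 5 = 5

5


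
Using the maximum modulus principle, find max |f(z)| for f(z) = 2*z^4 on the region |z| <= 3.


Step 1: On |z| = 3, |f(z)| = 2 * |z|^4 = 2 * 3^4
Step 2: By maximum modulus principle, maximum is on boundary.
Step 3: Maximum = 2 * 81 = 162

162


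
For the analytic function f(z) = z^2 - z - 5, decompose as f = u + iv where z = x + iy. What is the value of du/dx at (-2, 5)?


Step 1: f(z) = (x+iy)^2 - (x+iy) - 5
Step 2: u = (x^2 - y^2) - x - 5
Step 3: u_x = 2x - 1
Step 4: At (-2, 5): u_x = -4 - 1 = -5

-5


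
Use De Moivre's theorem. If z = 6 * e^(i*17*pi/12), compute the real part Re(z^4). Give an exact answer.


Step 1: By De Moivre's theorem, z^4 = 6^4 * e^(i*4*17*pi/12) = 1296 * (cos(17*pi/3) + i*sin(17*pi/3))
Step 2: |z|^4 = 6^4 = 1296
Step 3: Reduce the angle mod 2*pi: 17*pi/3 - 4*pi = 5*pi/3
Step 4: cos(5*pi/3) = 1/2
Step 5: Re(z^4) = 1296 * 1/2 = 648

648


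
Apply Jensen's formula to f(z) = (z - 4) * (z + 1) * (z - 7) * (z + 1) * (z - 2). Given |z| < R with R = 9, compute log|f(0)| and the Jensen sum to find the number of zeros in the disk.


Jensen's formula: (1/2pi)*integral log|f(Re^it)|dt = log|f(0)| + sum_{|a_k|<R} log(R/|a_k|)
Step 1: f(0) = (-4) * 1 * (-7) * 1 * (-2) = -56
Step 2: log|f(0)| = log|4| + log|-1| + log|7| + log|-1| + log|2| = 4.0254
Step 3: Zeros inside |z| < 9: 4, -1, 7, -1, 2
Step 4: Jensen sum = log(9/4) + log(9/1) + log(9/7) + log(9/1) + log(9/2) = 6.9608
Step 5: n(R) = number of terms in the Jensen sum = count of zeros inside |z| < 9 = 5

5
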